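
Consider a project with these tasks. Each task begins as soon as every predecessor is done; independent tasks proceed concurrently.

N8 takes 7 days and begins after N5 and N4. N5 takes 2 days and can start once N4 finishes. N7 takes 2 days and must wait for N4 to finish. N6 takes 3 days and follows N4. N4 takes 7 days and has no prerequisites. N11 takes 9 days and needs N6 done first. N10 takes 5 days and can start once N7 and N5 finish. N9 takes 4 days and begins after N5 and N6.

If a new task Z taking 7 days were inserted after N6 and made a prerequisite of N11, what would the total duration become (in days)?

Originally the project takes 19 days.
With Z inserted, N11 now waits for max(N6, Z).
New critical path: N4→N6→Z→N11 = 7+3+7+9 = 26 ⇒ 26 days.

26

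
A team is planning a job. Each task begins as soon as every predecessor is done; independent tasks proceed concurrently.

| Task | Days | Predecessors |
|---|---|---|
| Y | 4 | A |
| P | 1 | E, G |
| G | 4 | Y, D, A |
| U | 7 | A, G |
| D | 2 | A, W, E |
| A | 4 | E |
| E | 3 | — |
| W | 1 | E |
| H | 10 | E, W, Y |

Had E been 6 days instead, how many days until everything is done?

25

Baseline: E→A→Y→G→U = 3+4+4+4+7 = 22 → 22 days.
E is on the critical path; changing it to 6 makes that path 25 days.
No other chain overtakes it, so the finish is 25 days.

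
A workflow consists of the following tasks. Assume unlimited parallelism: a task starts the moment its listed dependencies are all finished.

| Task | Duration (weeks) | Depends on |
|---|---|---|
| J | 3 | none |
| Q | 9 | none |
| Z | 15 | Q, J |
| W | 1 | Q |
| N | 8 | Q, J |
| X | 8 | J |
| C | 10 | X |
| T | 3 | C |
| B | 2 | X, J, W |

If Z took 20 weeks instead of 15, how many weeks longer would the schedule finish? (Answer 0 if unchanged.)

Actual critical path: Q→Z = 9+15 = 24 ⇒ 24 weeks.
Since Z is critical, the +5 change carries straight to that chain (now 29 weeks).
That remains the longest chain; total 29 weeks.
Change in finish: 29 − 24 = +5 weeks.

5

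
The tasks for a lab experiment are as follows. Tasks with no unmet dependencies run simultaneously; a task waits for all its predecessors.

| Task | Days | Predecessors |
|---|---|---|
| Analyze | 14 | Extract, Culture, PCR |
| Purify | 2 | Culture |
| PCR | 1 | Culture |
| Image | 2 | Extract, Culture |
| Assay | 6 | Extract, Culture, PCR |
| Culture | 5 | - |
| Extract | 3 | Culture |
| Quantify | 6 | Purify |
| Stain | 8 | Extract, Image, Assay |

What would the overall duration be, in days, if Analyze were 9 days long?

Critical path before the change: Culture→Extract→Analyze = 5+3+14 = 22 giving 22 days.
Since Analyze is critical, the -5 change carries straight to that chain (now 17 days).
The binding chain switches to Culture→Extract→Assay→Stain = 5+3+6+8 = 22; finish 22 days.

22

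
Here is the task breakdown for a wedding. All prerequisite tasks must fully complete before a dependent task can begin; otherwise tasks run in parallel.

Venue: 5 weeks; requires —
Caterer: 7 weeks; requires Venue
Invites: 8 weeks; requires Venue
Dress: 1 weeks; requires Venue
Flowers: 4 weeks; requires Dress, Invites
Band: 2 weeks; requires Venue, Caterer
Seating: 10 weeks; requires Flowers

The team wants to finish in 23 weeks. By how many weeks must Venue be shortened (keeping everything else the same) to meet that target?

4

Current finish: 27 weeks; target: 23.
Venue is on every critical path, so each week cut from Venue cuts the finish by one (this holds down to a finish of 23).
Need 27 − 23 = 4 weeks off Venue → Venue becomes 1 week, finish becomes 23.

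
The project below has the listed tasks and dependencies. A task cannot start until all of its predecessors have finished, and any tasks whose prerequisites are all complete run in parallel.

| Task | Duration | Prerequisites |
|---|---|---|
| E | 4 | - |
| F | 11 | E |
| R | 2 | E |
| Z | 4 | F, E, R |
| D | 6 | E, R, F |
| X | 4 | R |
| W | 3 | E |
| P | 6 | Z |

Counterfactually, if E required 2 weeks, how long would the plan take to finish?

Actual critical path: E→F→Z→P = 4+11+4+6 = 25 ⇒ 25 weeks.
E is on the critical path; changing it to 2 makes that path 23 weeks.
No other chain overtakes it, so the finish is 23 weeks.

23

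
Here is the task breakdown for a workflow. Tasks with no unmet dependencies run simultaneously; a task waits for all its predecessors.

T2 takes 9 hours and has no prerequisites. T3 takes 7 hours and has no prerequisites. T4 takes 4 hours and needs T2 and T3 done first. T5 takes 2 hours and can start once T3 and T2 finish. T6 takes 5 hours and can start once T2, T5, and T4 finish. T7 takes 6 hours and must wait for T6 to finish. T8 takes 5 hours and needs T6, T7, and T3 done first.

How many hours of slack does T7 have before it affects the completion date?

0

Critical path: T2→T4→T6→T7→T8 = 9+4+5+6+5 = 29, so the finish is 29 hours.
T7 finishes as early as 24 and must finish by 24.
Float = 29 − 29 = 0.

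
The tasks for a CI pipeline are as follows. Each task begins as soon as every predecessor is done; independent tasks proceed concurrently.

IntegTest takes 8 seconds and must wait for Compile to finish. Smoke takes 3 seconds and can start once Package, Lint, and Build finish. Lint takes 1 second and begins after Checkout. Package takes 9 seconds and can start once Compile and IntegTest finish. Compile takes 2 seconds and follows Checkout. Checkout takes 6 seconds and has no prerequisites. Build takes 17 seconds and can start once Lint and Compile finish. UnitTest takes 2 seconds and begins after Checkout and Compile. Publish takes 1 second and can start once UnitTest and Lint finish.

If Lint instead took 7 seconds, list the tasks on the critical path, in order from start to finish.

The binding path is Checkout→Compile→IntegTest→Package→Smoke = 6+2+8+9+3 = 28; finish at 28 seconds.
Lint has 1 second of float (longest path through it is 27).
New critical path: Checkout→Lint→Build→Smoke = 6+7+17+3 = 33 ⇒ 33 seconds.

Checkout, Lint, Build, Smoke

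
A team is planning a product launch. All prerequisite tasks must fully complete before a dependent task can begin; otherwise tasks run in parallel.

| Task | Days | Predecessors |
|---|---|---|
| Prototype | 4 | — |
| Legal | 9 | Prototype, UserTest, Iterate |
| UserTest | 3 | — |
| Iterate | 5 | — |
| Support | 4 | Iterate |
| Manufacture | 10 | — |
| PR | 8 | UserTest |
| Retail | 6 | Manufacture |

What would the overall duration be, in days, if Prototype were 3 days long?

16

Baseline: Manufacture→Retail = 10+6 = 16 → 16 days.
Prototype is off the critical path — its longest chain is 13 days, giving 3 of slack.
That remains the longest chain; total 16 days.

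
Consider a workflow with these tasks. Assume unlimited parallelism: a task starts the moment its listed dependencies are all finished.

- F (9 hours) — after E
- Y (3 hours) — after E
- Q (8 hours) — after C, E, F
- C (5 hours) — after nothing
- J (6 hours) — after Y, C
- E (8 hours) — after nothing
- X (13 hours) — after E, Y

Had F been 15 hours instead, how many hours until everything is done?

Critical path before the change: E→F→Q = 8+9+8 = 25 giving 25 hours.
F is on the critical path; changing it to 15 makes that path 31 hours.
The critical path is still E→F→Q; finish is now 31 hours.

31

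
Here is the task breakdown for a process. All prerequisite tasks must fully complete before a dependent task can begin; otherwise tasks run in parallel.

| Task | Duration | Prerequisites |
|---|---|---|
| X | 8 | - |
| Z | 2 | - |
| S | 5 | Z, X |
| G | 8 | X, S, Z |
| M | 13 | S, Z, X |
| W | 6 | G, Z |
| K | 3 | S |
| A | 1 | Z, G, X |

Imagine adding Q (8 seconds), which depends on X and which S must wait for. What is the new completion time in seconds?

Originally the project takes 27 seconds.
With Q inserted, S now waits for max(Z, X, Q).
New critical path: X→Q→S→G→W = 8+8+5+8+6 = 35 ⇒ 35 seconds.

35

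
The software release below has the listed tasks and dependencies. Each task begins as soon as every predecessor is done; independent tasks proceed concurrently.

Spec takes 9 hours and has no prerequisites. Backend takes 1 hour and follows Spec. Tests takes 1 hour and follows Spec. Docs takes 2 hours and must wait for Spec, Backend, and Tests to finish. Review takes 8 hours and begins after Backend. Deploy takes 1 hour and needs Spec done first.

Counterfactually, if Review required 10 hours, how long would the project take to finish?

Critical path before the change: Spec→Backend→Review = 9+1+8 = 18 giving 18 hours.
Since Review is critical, the +2 change carries straight to that chain (now 20 hours).
That remains the longest chain; total 20 hours.

20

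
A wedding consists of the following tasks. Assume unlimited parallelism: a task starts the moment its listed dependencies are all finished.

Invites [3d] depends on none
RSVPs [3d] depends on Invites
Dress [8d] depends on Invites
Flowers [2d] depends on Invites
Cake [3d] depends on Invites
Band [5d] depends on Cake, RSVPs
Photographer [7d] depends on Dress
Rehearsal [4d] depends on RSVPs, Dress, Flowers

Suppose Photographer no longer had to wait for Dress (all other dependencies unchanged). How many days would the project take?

15

Before: longest chain Invites→Dress→Photographer = 3+8+7 = 18, finish 18.
Without Dress→Photographer, Photographer's earliest start moves from 11 to 0.
New critical path: Invites→Dress→Rehearsal = 3+8+4 = 15 ⇒ 15 days.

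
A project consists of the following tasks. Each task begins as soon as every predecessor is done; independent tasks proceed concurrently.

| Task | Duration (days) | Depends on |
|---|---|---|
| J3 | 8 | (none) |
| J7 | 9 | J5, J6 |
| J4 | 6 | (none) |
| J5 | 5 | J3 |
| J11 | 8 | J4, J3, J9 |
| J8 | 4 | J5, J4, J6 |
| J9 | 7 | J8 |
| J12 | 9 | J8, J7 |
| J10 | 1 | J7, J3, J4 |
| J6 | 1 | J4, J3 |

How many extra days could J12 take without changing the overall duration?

Critical path: J3→J5→J8→J9→J11 = 8+5+4+7+8 = 32, so the finish is 32 days.
J12 finishes as early as 31 and must finish by 32.
Float = 32 − 31 = 1.

1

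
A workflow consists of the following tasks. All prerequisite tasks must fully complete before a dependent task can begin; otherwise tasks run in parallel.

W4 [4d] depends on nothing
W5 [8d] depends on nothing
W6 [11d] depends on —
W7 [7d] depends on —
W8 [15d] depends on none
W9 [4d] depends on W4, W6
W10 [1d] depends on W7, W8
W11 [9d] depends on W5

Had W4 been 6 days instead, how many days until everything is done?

17

Actual critical path: W5→W11 = 8+9 = 17 ⇒ 17 days.
W4 is off the critical path — its longest chain is 8 days, giving 9 of slack.
That remains the longest chain; total 17 days.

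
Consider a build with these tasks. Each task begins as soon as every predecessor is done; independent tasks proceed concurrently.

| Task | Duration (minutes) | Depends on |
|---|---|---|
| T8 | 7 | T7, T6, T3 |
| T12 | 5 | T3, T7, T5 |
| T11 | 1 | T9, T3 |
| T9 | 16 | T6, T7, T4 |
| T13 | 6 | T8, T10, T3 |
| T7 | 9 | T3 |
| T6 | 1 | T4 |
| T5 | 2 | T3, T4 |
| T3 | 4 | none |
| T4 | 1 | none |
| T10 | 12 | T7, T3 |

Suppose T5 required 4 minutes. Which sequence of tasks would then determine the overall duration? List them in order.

Critical path before the change: T3→T7→T10→T13 = 4+9+12+6 = 31 giving 31 minutes.
T5 has 20 minutes of float (longest path through it is 11).
That remains the longest chain; total 31 minutes.

T3, T7, T10, T13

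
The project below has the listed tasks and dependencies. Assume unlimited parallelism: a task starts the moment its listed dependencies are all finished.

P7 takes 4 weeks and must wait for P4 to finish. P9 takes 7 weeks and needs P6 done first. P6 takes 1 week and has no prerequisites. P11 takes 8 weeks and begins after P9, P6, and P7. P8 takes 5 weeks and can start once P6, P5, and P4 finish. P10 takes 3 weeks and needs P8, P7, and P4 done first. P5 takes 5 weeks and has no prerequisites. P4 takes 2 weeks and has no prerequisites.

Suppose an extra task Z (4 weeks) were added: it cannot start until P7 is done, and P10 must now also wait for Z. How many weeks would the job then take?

16

Originally the job takes 16 weeks.
With Z inserted, P10 now waits for max(P8, P7, P4, Z).
New critical path: P6→P9→P11 = 1+7+8 = 16 ⇒ 16 weeks.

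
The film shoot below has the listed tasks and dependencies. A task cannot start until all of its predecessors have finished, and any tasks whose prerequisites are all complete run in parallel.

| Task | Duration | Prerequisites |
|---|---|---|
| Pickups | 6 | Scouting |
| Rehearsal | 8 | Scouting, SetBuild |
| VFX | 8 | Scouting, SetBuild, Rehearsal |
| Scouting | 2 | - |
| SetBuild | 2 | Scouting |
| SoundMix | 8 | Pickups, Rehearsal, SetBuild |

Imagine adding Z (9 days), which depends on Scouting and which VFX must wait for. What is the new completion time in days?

20

Originally the plan takes 20 days.
With Z inserted, VFX now waits for max(Scouting, SetBuild, Rehearsal, Z).
New critical path: Scouting→SetBuild→Rehearsal→VFX = 2+2+8+8 = 20 ⇒ 20 days.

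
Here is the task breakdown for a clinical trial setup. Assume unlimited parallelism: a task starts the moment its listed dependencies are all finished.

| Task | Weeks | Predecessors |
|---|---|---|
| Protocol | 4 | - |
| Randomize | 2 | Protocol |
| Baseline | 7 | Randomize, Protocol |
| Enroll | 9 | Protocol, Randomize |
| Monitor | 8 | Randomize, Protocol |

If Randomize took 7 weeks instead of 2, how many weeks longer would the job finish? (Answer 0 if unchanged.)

5

Actual critical path: Protocol→Randomize→Enroll = 4+2+9 = 15 ⇒ 15 weeks.
Randomize is on the critical path; changing it to 7 makes that path 20 weeks.
That remains the longest chain; total 20 weeks.
Change in finish: 20 − 15 = +5 weeks.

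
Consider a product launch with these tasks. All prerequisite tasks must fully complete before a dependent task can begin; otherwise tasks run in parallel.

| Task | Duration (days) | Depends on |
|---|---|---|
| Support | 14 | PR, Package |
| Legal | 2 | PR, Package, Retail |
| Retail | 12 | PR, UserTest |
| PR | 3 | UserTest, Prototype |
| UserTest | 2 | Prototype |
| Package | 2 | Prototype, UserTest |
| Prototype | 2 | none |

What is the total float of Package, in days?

1

Critical path: Prototype→UserTest→PR→Retail→Legal = 2+2+3+12+2 = 21, so the finish is 21 days.
The longest chain containing Package totals 20 days.
So Package can slip 7 − 6 = 1 day.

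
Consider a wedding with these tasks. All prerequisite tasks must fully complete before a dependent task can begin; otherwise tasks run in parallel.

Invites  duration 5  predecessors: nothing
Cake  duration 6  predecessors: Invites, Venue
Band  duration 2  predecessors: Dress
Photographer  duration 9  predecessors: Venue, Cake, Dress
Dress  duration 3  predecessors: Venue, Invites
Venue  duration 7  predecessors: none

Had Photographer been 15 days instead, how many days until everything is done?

Actual critical path: Venue→Cake→Photographer = 7+6+9 = 22 ⇒ 22 days.
Photographer lies on that path, so at 15 days the path becomes 28 days.
That remains the longest chain; total 28 days.

28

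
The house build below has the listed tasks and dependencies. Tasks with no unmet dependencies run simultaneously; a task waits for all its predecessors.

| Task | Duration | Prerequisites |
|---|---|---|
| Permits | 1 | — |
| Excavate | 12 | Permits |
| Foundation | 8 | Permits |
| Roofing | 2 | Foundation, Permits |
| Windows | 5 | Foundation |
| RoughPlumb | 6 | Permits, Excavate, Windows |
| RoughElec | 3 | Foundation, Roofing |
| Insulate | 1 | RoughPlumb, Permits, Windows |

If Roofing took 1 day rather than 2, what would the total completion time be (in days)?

21

The binding path is Permits→Foundation→Windows→RoughPlumb→Insulate = 1+8+5+6+1 = 21; finish at 21 days.
Roofing has 7 days of float (longest path through it is 14).
The critical path is still Permits→Foundation→Windows→RoughPlumb→Insulate; finish is now 21 days.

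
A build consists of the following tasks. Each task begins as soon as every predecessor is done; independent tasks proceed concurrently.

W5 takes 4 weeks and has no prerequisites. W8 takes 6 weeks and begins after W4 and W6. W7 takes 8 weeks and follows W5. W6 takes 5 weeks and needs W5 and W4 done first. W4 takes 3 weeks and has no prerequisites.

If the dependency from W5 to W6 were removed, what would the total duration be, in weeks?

With the dependency in place, W5→W6→W8 = 4+5+6 = 15 sets the finish at 15 weeks.
Without W5→W6, W6's earliest start moves from 4 to 3.
The longest chain is now W4→W6→W8 = 3+5+6 = 14, so the schedule takes 14 weeks.

14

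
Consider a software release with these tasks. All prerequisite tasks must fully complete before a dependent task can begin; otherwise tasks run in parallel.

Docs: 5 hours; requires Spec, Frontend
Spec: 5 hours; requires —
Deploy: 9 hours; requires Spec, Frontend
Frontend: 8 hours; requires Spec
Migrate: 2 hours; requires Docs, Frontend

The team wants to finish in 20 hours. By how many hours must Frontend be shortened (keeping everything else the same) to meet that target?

2

Current finish: 22 hours; target: 20.
Frontend is on every critical path, so each hour cut from Frontend cuts the finish by one (this holds down to a finish of 15).
Need 22 − 20 = 2 hours off Frontend → Frontend becomes 6 hours, finish becomes 20.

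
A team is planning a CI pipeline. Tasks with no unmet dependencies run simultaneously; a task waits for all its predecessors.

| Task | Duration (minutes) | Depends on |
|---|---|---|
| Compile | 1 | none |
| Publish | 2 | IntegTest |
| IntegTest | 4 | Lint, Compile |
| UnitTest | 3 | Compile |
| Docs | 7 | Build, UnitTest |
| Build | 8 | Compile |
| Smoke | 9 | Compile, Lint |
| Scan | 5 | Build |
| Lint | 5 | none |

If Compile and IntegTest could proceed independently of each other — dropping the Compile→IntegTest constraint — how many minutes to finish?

16

Before: longest chain Compile→Build→Docs = 1+8+7 = 16, finish 16.
Dropping Compile→IntegTest doesn't change IntegTest's earliest start (5); another predecessor still binds.
The longest chain is now Compile→Build→Docs = 1+8+7 = 16, so the CI pipeline takes 16 minutes.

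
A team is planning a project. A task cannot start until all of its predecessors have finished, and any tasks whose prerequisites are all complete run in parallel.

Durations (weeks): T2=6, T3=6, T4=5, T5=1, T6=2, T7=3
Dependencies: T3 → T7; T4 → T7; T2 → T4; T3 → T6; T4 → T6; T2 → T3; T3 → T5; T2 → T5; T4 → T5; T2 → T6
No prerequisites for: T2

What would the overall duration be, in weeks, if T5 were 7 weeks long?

Actual critical path: T2→T3→T7 = 6+6+3 = 15 ⇒ 15 weeks.
T5 has 2 weeks of float (longest path through it is 13).
Now T2→T3→T5 = 6+6+7 = 19 is longest, so the finish becomes 19 weeks.

19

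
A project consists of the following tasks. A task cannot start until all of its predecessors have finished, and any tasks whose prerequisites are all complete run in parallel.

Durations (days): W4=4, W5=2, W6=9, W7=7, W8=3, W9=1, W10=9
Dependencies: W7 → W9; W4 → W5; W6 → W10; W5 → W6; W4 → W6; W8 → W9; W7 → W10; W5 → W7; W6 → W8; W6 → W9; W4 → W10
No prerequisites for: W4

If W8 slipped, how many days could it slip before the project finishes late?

5

The longest chain is W4→W5→W6→W10 = 4+2+9+9 = 24; overall finish 24 days.
W8 finishes as early as 18 and must finish by 23.
Float = 24 − 19 = 5.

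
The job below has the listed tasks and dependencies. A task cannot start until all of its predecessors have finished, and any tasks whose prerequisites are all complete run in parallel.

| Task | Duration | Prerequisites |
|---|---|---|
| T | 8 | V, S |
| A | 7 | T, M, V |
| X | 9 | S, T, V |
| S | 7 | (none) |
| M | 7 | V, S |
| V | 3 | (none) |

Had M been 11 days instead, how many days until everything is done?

25

Baseline: S→T→X = 7+8+9 = 24 → 24 days.
M is off the critical path — its longest chain is 21 days, giving 3 of slack.
The binding chain switches to S→M→A = 7+11+7 = 25; finish 25 days.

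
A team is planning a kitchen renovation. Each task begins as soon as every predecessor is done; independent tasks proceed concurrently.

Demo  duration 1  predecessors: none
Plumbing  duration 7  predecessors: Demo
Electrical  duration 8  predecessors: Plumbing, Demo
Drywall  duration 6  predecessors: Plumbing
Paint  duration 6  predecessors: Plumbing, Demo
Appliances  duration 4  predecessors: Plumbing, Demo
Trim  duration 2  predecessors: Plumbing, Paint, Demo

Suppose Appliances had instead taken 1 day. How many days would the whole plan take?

16

As given, the longest chain is Demo→Plumbing→Electrical = 1+7+8 = 16, so the finish is 16 days.
Appliances is off the critical path — its longest chain is 12 days, giving 4 of slack.
The critical path is still Demo→Plumbing→Electrical; finish is now 16 days.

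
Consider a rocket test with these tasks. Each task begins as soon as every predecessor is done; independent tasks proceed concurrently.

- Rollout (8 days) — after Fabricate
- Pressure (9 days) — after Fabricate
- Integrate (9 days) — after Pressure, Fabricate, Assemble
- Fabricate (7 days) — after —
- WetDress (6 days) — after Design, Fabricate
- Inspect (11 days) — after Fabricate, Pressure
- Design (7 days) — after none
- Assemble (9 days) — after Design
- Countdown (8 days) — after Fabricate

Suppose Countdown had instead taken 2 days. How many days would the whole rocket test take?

The binding path is Fabricate→Pressure→Inspect = 7+9+11 = 27; finish at 27 days.
Countdown has 12 days of float (longest path through it is 15).
That remains the longest chain; total 27 days.

27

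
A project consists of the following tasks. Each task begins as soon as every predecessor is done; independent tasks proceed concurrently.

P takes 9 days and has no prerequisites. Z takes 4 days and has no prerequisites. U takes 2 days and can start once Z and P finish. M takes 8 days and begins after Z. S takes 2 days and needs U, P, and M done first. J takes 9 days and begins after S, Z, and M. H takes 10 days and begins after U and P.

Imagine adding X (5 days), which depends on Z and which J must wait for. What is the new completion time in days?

23

Originally the project takes 23 days.
With X inserted, J now waits for max(S, Z, M, X).
New critical path: Z→M→S→J = 4+8+2+9 = 23 ⇒ 23 days.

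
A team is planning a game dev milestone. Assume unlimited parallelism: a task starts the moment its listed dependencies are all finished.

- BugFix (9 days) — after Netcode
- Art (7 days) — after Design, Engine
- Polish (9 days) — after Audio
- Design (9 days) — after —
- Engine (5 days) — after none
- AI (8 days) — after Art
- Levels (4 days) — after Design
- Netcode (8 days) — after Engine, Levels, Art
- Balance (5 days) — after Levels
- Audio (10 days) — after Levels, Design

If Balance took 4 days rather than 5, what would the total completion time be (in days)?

33

Critical path before the change: Design→Art→Netcode→BugFix = 9+7+8+9 = 33 giving 33 days.
The longest path through Balance is only 18 days, so Balance has float 15.
The critical path is still Design→Art→Netcode→BugFix; finish is now 33 days.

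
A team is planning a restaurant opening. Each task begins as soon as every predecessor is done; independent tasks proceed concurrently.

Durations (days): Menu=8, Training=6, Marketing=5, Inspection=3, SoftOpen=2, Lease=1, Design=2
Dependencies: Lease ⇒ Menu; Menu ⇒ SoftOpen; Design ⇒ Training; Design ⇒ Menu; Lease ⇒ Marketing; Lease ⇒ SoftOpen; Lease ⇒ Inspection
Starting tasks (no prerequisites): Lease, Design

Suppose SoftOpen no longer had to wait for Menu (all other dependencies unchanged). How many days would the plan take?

10

Original critical path: Design→Menu→SoftOpen = 2+8+2 = 12 ⇒ 12 days.
Without Menu→SoftOpen, SoftOpen's earliest start moves from 10 to 1.
The longest chain is now Design→Menu = 2+8 = 10, so the plan takes 10 days.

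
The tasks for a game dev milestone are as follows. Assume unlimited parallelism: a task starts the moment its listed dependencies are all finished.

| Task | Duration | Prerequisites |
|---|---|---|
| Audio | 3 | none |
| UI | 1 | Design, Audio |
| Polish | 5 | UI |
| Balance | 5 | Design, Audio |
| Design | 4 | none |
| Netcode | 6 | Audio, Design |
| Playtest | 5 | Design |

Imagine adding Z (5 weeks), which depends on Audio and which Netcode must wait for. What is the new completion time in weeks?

14

Originally the project takes 10 weeks.
With Z inserted, Netcode now waits for max(Audio, Design, Z).
New critical path: Audio→Z→Netcode = 3+5+6 = 14 ⇒ 14 weeks.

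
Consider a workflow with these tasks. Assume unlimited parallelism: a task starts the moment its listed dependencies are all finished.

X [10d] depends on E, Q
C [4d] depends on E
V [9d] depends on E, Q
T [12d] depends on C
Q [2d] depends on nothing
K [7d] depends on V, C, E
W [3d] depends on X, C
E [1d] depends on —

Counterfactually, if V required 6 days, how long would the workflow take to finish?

Critical path before the change: Q→V→K = 2+9+7 = 18 giving 18 days.
V lies on that path, so at 6 days the path becomes 15 days.
New critical path: E→C→T = 1+4+12 = 17 ⇒ 17 days.

17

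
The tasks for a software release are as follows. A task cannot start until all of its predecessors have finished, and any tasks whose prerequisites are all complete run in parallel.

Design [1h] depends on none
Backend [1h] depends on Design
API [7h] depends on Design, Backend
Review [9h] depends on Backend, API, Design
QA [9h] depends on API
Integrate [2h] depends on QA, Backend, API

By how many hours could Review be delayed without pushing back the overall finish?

2

Design→Backend→API→QA→Integrate = 1+1+7+9+2 = 20 sets the makespan at 20 hours.
Longest path through Review: 18 hours (earliest finish 18, latest finish 20).
So Review can slip 20 − 18 = 2 hours.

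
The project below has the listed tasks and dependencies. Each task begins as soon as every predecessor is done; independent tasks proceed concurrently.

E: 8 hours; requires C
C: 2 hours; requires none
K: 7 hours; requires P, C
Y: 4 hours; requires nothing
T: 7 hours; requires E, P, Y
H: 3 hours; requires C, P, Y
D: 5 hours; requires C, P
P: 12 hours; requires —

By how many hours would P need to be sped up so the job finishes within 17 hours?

2

Current finish: 19 hours; target: 17.
P is on every critical path, so each hour cut from P cuts the finish by one (this holds down to a finish of 17).
Need 19 − 17 = 2 hours off P → P becomes 10 hours, finish becomes 17.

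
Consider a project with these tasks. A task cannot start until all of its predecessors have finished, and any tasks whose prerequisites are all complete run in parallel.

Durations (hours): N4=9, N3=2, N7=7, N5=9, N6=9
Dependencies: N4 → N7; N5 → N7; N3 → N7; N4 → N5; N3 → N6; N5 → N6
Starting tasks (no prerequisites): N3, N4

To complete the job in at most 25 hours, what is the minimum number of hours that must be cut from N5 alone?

Current finish: 27 hours; target: 25.
N5 is on every critical path, so each hour cut from N5 cuts the finish by one (this holds down to a finish of 19).
Need 27 − 25 = 2 hours off N5 → N5 becomes 7 hours, finish becomes 25.

2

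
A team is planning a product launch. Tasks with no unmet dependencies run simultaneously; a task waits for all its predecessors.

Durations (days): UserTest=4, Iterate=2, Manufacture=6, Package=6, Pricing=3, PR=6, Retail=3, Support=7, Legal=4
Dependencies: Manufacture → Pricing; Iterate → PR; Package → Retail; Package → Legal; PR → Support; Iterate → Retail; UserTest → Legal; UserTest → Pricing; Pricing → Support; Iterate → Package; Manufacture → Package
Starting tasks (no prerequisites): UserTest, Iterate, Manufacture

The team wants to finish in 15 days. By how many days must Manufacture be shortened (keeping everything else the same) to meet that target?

Current finish: 16 days; target: 15.
Manufacture is on every critical path, so each day cut from Manufacture cuts the finish by one (this holds down to a finish of 15).
Need 16 − 15 = 1 day off Manufacture → Manufacture becomes 5 days, finish becomes 15.

1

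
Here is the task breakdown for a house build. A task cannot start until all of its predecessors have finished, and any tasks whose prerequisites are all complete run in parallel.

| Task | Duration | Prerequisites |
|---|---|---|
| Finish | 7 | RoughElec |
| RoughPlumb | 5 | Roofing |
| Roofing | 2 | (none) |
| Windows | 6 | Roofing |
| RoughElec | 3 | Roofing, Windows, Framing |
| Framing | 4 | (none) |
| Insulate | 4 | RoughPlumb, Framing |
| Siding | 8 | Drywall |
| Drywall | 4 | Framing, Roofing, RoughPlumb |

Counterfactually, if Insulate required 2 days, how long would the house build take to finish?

Critical path before the change: Roofing→RoughPlumb→Drywall→Siding = 2+5+4+8 = 19 giving 19 days.
Insulate has 8 days of float (longest path through it is 11).
No other chain overtakes it, so the finish is 19 days.

19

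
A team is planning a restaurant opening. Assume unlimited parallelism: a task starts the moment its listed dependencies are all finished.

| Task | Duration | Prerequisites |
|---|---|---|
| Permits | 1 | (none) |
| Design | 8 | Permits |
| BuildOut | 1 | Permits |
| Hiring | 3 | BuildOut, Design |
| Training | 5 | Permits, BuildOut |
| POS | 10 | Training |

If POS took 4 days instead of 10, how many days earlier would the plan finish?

5

Actual critical path: Permits→BuildOut→Training→POS = 1+1+5+10 = 17 ⇒ 17 days.
POS is on the critical path; changing it to 4 makes that path 11 days.
Now Permits→Design→Hiring = 1+8+3 = 12 is longest, so the finish becomes 12 days.
Change in finish: 12 − 17 = -5 days.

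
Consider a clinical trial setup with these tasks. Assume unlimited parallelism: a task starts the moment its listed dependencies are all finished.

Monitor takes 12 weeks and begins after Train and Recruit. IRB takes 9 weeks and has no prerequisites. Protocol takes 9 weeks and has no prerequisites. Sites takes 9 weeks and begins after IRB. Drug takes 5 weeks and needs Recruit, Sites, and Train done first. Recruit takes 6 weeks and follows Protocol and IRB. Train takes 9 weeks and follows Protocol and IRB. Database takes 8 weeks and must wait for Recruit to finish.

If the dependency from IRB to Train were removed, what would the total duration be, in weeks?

30

Original critical path: Protocol→Train→Monitor = 9+9+12 = 30 ⇒ 30 weeks.
Dropping IRB→Train doesn't change Train's earliest start (9); another predecessor still binds.
New critical path: Protocol→Train→Monitor = 9+9+12 = 30 ⇒ 30 weeks.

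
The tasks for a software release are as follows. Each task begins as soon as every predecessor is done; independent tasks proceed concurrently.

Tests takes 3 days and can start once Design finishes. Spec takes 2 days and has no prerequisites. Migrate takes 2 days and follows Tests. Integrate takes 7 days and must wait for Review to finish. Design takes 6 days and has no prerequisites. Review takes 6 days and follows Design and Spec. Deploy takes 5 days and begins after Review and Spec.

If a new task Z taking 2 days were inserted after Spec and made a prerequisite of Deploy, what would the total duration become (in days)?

Originally the project takes 19 days.
With Z inserted, Deploy now waits for max(Review, Spec, Z).
New critical path: Design→Review→Integrate = 6+6+7 = 19 ⇒ 19 days.

19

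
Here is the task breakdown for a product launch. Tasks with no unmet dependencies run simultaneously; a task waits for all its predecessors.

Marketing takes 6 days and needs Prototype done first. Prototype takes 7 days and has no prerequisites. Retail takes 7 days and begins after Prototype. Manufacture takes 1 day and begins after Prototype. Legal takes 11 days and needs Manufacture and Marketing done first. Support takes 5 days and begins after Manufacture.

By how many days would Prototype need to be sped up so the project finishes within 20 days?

Current finish: 24 days; target: 20.
Prototype is on every critical path, so each day cut from Prototype cuts the finish by one (this holds down to a finish of 18).
Need 24 − 20 = 4 days off Prototype → Prototype becomes 3 days, finish becomes 20.

4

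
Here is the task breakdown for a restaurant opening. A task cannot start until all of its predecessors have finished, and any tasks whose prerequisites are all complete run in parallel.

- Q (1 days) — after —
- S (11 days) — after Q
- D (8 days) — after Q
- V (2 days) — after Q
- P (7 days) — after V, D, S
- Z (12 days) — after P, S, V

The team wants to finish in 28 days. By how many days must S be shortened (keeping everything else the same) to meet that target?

3

Current finish: 31 days; target: 28.
S is on every critical path, so each day cut from S cuts the finish by one (this holds down to a finish of 28).
Need 31 − 28 = 3 days off S → S becomes 8 days, finish becomes 28.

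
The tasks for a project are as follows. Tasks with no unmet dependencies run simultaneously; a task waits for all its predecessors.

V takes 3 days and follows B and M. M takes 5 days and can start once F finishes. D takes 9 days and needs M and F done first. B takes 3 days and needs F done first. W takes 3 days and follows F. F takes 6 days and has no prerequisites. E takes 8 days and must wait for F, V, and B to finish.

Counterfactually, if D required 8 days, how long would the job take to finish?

The binding path is F→M→V→E = 6+5+3+8 = 22; finish at 22 days.
The longest path through D is only 20 days, so D has float 2.
That remains the longest chain; total 22 days.

22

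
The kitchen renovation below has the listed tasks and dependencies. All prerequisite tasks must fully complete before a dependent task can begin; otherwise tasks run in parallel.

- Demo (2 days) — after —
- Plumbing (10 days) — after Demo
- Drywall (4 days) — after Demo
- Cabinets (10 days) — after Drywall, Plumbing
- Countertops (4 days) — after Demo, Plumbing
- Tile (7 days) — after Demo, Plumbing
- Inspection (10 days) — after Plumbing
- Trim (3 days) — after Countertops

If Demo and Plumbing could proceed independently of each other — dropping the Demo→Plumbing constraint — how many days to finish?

Before: longest chain Demo→Plumbing→Cabinets = 2+10+10 = 22, finish 22.
Without Demo→Plumbing, Plumbing's earliest start moves from 2 to 0.
The longest chain is now Plumbing→Cabinets = 10+10 = 20, so the plan takes 20 days.

20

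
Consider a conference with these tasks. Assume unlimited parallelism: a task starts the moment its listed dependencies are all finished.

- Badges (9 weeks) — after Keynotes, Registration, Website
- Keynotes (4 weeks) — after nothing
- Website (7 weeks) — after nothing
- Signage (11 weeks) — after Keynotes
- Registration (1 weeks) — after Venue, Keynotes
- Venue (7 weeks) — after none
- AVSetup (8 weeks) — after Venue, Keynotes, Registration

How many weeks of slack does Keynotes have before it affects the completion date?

2

Venue→Registration→Badges = 7+1+9 = 17 sets the makespan at 17 weeks.
The longest chain containing Keynotes totals 15 weeks.
Slack of Keynotes = 2 − 0 = 2 weeks.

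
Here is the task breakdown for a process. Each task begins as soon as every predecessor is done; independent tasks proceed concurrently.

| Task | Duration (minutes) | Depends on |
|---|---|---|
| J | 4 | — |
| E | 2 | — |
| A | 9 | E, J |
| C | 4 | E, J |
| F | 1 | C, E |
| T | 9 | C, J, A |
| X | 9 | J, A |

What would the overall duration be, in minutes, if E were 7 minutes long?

The binding path is J→A→T = 4+9+9 = 22; finish at 22 minutes.
The longest path through E is only 20 minutes, so E has float 2.
New critical path: E→A→T = 7+9+9 = 25 ⇒ 25 minutes.

25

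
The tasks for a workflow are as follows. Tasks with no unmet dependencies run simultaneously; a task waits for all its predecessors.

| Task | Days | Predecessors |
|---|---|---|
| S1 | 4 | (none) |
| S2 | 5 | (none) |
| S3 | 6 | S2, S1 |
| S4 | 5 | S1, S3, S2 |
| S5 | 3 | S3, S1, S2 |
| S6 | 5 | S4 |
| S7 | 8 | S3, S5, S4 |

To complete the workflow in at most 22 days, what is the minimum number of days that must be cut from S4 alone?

Current finish: 24 days; target: 22.
S4 is on every critical path, so each day cut from S4 cuts the finish by one (this holds down to a finish of 22).
Need 24 − 22 = 2 days off S4 → S4 becomes 3 days, finish becomes 22.

2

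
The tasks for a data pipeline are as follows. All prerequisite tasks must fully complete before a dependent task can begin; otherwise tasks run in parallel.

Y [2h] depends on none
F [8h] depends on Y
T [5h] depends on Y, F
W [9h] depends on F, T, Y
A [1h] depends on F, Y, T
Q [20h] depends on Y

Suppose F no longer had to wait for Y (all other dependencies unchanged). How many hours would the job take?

With the dependency in place, Y→F→T→W = 2+8+5+9 = 24 sets the finish at 24 hours.
Without Y→F, F's earliest start moves from 2 to 0.
After: Y→Q = 2+20 = 22 → 22 hours.

22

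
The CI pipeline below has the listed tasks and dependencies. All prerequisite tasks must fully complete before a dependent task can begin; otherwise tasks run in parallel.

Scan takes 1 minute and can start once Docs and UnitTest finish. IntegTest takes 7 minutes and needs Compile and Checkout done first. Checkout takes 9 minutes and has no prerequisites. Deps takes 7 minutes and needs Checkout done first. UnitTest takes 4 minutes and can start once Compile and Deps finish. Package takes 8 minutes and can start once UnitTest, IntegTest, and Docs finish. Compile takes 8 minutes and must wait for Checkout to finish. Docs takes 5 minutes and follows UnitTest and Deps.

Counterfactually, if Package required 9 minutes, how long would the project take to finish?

The binding path is Checkout→Compile→UnitTest→Docs→Package = 9+8+4+5+8 = 34; finish at 34 minutes.
Since Package is critical, the +1 change carries straight to that chain (now 35 minutes).
That remains the longest chain; total 35 minutes.

35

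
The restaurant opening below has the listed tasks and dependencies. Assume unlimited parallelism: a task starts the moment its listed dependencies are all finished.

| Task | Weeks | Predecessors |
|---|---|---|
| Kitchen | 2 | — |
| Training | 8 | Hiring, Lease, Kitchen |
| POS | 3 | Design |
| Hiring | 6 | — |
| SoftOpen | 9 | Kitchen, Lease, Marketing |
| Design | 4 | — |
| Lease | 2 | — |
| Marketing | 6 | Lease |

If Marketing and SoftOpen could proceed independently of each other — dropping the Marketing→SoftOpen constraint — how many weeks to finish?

With the dependency in place, Lease→Marketing→SoftOpen = 2+6+9 = 17 sets the finish at 17 weeks.
Without Marketing→SoftOpen, SoftOpen's earliest start moves from 8 to 2.
The longest chain is now Hiring→Training = 6+8 = 14, so the schedule takes 14 weeks.

14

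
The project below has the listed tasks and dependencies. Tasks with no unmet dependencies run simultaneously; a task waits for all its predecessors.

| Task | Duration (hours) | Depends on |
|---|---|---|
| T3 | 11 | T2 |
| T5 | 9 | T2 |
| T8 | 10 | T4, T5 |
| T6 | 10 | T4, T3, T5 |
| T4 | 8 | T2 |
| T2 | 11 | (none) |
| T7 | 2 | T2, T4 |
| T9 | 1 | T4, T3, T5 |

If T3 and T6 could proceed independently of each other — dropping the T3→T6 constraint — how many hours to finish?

Original critical path: T2→T3→T6 = 11+11+10 = 32 ⇒ 32 hours.
Without T3→T6, T6's earliest start moves from 22 to 20.
After: T2→T5→T6 = 11+9+10 = 30 → 30 hours.

30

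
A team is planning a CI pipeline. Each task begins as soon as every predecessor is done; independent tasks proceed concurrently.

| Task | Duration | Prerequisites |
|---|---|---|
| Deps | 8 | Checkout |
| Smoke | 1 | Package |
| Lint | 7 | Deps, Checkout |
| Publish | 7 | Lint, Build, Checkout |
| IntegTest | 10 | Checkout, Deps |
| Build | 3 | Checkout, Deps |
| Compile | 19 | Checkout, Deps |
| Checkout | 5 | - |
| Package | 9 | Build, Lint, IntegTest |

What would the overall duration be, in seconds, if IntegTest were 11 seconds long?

Baseline: Checkout→Deps→IntegTest→Package→Smoke = 5+8+10+9+1 = 33 → 33 seconds.
IntegTest is on the critical path; changing it to 11 makes that path 34 seconds.
The critical path is still Checkout→Deps→IntegTest→Package→Smoke; finish is now 34 seconds.

34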